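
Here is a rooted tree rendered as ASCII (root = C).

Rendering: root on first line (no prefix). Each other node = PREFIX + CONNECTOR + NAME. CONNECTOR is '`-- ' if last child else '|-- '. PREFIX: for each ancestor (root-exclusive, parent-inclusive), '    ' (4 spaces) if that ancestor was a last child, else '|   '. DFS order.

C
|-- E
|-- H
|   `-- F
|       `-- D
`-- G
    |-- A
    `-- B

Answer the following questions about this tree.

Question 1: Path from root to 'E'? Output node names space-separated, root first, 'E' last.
Answer: C E

Derivation:
Walk down from root: C -> E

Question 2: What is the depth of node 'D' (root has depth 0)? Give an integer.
Answer: 3

Derivation:
Path from root to D: C -> H -> F -> D
Depth = number of edges = 3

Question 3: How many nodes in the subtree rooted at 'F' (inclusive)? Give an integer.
Answer: 2

Derivation:
Subtree rooted at F contains: D, F
Count = 2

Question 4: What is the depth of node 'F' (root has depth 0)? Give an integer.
Answer: 2

Derivation:
Path from root to F: C -> H -> F
Depth = number of edges = 2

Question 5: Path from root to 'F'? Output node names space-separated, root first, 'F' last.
Answer: C H F

Derivation:
Walk down from root: C -> H -> F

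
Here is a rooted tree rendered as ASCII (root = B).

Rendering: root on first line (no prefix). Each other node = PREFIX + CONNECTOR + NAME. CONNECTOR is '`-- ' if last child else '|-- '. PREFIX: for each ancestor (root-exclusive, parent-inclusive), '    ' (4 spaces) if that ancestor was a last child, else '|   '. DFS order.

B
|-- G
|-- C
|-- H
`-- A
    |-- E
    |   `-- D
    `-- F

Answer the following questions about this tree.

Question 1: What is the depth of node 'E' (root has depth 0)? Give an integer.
Path from root to E: B -> A -> E
Depth = number of edges = 2

Answer: 2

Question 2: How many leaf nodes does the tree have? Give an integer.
Answer: 5

Derivation:
Leaves (nodes with no children): C, D, F, G, H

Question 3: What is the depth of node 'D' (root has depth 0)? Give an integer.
Answer: 3

Derivation:
Path from root to D: B -> A -> E -> D
Depth = number of edges = 3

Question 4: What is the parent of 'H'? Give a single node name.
Scan adjacency: H appears as child of B

Answer: B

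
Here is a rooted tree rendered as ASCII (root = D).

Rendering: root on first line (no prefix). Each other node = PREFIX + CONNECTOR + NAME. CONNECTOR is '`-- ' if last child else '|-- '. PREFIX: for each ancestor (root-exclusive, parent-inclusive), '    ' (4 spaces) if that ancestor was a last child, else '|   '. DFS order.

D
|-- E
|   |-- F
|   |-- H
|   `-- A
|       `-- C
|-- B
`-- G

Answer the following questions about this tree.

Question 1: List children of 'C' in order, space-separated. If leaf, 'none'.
Node C's children (from adjacency): (leaf)

Answer: none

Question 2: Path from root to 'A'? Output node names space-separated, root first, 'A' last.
Walk down from root: D -> E -> A

Answer: D E A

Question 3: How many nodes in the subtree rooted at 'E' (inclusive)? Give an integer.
Subtree rooted at E contains: A, C, E, F, H
Count = 5

Answer: 5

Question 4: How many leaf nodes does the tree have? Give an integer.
Leaves (nodes with no children): B, C, F, G, H

Answer: 5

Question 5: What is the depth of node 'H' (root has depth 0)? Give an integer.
Answer: 2

Derivation:
Path from root to H: D -> E -> H
Depth = number of edges = 2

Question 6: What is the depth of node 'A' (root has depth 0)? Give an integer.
Answer: 2

Derivation:
Path from root to A: D -> E -> A
Depth = number of edges = 2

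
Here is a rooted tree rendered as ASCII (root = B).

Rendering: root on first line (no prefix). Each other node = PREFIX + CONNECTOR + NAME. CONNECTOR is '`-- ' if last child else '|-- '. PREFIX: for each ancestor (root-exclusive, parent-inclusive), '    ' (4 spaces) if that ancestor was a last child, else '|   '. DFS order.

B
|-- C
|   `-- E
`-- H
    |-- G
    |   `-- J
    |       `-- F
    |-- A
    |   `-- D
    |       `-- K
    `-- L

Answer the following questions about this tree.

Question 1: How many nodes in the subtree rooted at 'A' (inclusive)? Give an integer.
Answer: 3

Derivation:
Subtree rooted at A contains: A, D, K
Count = 3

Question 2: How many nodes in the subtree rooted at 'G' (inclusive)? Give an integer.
Answer: 3

Derivation:
Subtree rooted at G contains: F, G, J
Count = 3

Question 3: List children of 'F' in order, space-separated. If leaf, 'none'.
Answer: none

Derivation:
Node F's children (from adjacency): (leaf)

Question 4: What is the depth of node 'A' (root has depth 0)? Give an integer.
Path from root to A: B -> H -> A
Depth = number of edges = 2

Answer: 2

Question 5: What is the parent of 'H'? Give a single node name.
Scan adjacency: H appears as child of B

Answer: B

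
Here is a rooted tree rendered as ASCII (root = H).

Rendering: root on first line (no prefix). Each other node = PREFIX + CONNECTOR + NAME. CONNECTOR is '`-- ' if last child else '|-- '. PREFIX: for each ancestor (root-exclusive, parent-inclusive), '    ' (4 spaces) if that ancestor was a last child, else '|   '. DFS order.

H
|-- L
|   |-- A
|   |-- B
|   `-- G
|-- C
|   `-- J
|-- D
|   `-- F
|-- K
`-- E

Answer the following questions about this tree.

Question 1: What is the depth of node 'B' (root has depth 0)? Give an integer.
Answer: 2

Derivation:
Path from root to B: H -> L -> B
Depth = number of edges = 2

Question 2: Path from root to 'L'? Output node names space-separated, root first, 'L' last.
Walk down from root: H -> L

Answer: H L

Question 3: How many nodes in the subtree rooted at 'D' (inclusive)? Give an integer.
Answer: 2

Derivation:
Subtree rooted at D contains: D, F
Count = 2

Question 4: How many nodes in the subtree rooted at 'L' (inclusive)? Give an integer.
Subtree rooted at L contains: A, B, G, L
Count = 4

Answer: 4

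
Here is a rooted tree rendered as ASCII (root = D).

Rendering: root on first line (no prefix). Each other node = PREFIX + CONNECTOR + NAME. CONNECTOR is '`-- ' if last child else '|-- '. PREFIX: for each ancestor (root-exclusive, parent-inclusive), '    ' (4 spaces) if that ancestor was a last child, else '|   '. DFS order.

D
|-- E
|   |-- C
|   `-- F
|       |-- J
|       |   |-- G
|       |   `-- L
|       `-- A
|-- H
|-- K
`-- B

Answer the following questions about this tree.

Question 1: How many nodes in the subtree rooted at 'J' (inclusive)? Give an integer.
Answer: 3

Derivation:
Subtree rooted at J contains: G, J, L
Count = 3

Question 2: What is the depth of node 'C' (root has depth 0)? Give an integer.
Path from root to C: D -> E -> C
Depth = number of edges = 2

Answer: 2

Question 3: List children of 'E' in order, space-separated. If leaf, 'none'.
Answer: C F

Derivation:
Node E's children (from adjacency): C, F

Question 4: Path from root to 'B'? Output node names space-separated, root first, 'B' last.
Answer: D B

Derivation:
Walk down from root: D -> B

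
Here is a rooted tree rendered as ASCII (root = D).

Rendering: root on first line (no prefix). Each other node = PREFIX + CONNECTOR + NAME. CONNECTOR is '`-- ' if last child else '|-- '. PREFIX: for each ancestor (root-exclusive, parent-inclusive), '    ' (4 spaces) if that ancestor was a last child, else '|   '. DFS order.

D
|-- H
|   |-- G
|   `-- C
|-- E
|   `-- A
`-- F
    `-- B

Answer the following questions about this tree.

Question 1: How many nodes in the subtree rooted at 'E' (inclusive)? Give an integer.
Subtree rooted at E contains: A, E
Count = 2

Answer: 2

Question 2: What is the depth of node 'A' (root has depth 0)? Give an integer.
Answer: 2

Derivation:
Path from root to A: D -> E -> A
Depth = number of edges = 2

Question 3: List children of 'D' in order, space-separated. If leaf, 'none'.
Answer: H E F

Derivation:
Node D's children (from adjacency): H, E, F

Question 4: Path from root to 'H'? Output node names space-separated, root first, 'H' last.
Answer: D H

Derivation:
Walk down from root: D -> H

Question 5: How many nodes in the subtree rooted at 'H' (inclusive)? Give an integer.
Answer: 3

Derivation:
Subtree rooted at H contains: C, G, H
Count = 3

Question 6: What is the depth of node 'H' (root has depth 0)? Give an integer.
Path from root to H: D -> H
Depth = number of edges = 1

Answer: 1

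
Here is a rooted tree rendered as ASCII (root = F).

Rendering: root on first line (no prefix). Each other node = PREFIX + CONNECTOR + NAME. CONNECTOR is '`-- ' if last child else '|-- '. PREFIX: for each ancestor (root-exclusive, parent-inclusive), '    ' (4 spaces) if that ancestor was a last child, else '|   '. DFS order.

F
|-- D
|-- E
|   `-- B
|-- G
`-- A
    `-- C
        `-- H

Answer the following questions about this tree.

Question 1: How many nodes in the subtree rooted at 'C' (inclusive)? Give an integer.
Subtree rooted at C contains: C, H
Count = 2

Answer: 2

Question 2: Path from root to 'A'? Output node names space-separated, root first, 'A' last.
Walk down from root: F -> A

Answer: F A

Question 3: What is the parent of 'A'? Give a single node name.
Answer: F

Derivation:
Scan adjacency: A appears as child of F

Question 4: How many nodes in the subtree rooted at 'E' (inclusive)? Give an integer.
Answer: 2

Derivation:
Subtree rooted at E contains: B, E
Count = 2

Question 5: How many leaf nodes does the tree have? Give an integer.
Leaves (nodes with no children): B, D, G, H

Answer: 4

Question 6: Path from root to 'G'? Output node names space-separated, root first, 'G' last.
Answer: F G

Derivation:
Walk down from root: F -> G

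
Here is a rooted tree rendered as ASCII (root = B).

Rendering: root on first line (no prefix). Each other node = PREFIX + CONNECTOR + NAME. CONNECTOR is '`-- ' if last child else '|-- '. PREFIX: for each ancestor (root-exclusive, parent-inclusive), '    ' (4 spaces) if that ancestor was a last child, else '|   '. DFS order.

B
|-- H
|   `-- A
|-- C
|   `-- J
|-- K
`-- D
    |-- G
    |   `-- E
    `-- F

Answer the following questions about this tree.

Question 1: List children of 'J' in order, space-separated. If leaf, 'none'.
Answer: none

Derivation:
Node J's children (from adjacency): (leaf)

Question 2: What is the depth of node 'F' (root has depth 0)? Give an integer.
Path from root to F: B -> D -> F
Depth = number of edges = 2

Answer: 2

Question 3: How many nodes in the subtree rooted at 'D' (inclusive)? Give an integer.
Subtree rooted at D contains: D, E, F, G
Count = 4

Answer: 4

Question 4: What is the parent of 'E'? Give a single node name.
Scan adjacency: E appears as child of G

Answer: G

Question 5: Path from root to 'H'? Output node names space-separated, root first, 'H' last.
Answer: B H

Derivation:
Walk down from root: B -> H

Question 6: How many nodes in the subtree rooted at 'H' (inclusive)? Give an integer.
Answer: 2

Derivation:
Subtree rooted at H contains: A, H
Count = 2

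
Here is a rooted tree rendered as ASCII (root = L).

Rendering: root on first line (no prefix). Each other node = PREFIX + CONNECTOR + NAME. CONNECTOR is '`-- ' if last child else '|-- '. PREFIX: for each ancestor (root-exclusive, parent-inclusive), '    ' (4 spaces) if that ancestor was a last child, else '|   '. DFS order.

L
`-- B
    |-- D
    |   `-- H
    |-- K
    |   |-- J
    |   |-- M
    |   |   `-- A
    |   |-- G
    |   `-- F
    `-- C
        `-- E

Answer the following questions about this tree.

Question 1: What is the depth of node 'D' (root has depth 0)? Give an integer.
Answer: 2

Derivation:
Path from root to D: L -> B -> D
Depth = number of edges = 2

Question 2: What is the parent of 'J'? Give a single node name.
Scan adjacency: J appears as child of K

Answer: K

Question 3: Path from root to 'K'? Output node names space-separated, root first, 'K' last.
Answer: L B K

Derivation:
Walk down from root: L -> B -> K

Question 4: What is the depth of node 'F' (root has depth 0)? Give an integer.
Path from root to F: L -> B -> K -> F
Depth = number of edges = 3

Answer: 3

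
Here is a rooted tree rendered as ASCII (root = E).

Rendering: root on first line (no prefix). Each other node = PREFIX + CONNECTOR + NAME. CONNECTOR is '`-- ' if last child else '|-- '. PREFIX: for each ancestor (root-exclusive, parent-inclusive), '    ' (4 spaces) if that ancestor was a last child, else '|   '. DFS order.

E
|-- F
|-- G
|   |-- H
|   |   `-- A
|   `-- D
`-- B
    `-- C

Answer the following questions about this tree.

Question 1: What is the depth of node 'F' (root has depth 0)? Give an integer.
Path from root to F: E -> F
Depth = number of edges = 1

Answer: 1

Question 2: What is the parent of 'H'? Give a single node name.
Answer: G

Derivation:
Scan adjacency: H appears as child of G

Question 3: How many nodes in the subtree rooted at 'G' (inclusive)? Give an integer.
Subtree rooted at G contains: A, D, G, H
Count = 4

Answer: 4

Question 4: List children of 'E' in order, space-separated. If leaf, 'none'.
Answer: F G B

Derivation:
Node E's children (from adjacency): F, G, B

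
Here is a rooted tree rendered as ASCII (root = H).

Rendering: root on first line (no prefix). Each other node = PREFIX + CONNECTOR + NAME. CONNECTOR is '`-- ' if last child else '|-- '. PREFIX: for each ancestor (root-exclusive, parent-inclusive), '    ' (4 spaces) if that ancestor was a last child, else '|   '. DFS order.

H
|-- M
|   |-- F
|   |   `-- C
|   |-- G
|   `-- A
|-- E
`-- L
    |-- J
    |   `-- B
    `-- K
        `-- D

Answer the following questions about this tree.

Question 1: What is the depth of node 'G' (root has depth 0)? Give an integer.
Answer: 2

Derivation:
Path from root to G: H -> M -> G
Depth = number of edges = 2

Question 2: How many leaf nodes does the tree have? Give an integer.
Leaves (nodes with no children): A, B, C, D, E, G

Answer: 6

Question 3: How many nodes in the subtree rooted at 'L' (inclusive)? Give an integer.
Answer: 5

Derivation:
Subtree rooted at L contains: B, D, J, K, L
Count = 5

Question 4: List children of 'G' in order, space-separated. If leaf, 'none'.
Node G's children (from adjacency): (leaf)

Answer: none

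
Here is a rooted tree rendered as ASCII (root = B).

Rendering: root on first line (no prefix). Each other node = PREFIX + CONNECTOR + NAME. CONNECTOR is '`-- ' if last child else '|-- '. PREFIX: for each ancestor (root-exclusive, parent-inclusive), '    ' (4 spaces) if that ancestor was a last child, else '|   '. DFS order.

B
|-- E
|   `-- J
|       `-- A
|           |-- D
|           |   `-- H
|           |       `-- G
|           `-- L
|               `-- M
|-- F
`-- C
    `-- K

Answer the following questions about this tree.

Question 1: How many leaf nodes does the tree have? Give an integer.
Leaves (nodes with no children): F, G, K, M

Answer: 4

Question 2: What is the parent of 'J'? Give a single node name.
Answer: E

Derivation:
Scan adjacency: J appears as child of E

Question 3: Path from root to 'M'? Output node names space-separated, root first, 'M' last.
Answer: B E J A L M

Derivation:
Walk down from root: B -> E -> J -> A -> L -> M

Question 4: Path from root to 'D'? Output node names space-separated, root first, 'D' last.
Walk down from root: B -> E -> J -> A -> D

Answer: B E J A D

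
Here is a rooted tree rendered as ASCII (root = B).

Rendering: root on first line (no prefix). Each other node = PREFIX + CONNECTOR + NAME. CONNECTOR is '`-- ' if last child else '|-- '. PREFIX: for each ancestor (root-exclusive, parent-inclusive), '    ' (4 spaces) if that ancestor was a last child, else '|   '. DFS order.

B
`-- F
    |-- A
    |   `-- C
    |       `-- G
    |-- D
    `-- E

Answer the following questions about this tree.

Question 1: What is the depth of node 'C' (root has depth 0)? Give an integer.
Answer: 3

Derivation:
Path from root to C: B -> F -> A -> C
Depth = number of edges = 3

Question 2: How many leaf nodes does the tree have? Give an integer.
Leaves (nodes with no children): D, E, G

Answer: 3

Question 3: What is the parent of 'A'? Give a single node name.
Scan adjacency: A appears as child of F

Answer: F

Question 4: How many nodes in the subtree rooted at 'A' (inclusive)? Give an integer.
Answer: 3

Derivation:
Subtree rooted at A contains: A, C, G
Count = 3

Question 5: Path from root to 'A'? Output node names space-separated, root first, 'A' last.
Answer: B F A

Derivation:
Walk down from root: B -> F -> A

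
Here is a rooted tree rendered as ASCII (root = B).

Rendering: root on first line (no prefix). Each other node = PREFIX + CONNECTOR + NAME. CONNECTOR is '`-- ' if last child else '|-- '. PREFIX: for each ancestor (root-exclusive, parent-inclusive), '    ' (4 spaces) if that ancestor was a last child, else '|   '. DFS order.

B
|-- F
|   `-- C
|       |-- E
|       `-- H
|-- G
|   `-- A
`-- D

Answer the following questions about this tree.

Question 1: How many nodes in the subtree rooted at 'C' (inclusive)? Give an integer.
Subtree rooted at C contains: C, E, H
Count = 3

Answer: 3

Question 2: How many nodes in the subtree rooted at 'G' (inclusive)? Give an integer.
Answer: 2

Derivation:
Subtree rooted at G contains: A, G
Count = 2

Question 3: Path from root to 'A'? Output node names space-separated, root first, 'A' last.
Answer: B G A

Derivation:
Walk down from root: B -> G -> A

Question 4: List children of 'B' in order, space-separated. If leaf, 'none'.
Answer: F G D

Derivation:
Node B's children (from adjacency): F, G, D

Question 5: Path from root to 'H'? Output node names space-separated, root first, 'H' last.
Answer: B F C H

Derivation:
Walk down from root: B -> F -> C -> H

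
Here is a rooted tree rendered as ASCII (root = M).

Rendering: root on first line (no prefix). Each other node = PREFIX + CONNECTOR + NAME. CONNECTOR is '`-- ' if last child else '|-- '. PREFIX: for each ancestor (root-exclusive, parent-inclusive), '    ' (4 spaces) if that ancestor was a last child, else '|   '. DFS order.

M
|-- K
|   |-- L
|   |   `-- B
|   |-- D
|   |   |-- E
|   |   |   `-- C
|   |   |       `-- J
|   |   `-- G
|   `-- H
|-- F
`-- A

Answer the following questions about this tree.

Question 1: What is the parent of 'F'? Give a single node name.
Scan adjacency: F appears as child of M

Answer: M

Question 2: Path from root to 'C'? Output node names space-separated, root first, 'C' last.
Answer: M K D E C

Derivation:
Walk down from root: M -> K -> D -> E -> C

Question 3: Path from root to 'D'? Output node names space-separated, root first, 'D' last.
Answer: M K D

Derivation:
Walk down from root: M -> K -> D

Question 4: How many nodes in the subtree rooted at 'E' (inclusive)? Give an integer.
Answer: 3

Derivation:
Subtree rooted at E contains: C, E, J
Count = 3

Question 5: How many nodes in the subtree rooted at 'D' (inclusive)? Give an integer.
Subtree rooted at D contains: C, D, E, G, J
Count = 5

Answer: 5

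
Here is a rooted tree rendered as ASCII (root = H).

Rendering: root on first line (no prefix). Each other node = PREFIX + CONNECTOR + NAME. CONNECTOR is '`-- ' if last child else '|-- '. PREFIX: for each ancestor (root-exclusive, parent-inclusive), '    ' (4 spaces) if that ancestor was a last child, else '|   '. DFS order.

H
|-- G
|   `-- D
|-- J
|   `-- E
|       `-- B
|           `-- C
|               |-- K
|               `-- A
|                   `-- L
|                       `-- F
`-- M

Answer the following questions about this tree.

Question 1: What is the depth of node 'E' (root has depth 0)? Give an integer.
Path from root to E: H -> J -> E
Depth = number of edges = 2

Answer: 2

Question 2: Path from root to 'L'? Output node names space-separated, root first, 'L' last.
Walk down from root: H -> J -> E -> B -> C -> A -> L

Answer: H J E B C A L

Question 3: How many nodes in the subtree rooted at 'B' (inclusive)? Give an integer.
Answer: 6

Derivation:
Subtree rooted at B contains: A, B, C, F, K, L
Count = 6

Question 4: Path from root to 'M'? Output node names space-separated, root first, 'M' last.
Walk down from root: H -> M

Answer: H M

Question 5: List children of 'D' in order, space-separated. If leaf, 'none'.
Node D's children (from adjacency): (leaf)

Answer: none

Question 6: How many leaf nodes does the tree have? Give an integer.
Answer: 4

Derivation:
Leaves (nodes with no children): D, F, K, M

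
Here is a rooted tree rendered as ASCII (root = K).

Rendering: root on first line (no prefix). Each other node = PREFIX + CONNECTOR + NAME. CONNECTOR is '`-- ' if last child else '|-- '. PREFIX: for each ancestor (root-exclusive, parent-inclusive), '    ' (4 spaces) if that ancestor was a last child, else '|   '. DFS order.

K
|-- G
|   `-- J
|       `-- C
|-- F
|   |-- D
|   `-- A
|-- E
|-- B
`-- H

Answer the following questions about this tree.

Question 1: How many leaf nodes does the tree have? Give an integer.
Answer: 6

Derivation:
Leaves (nodes with no children): A, B, C, D, E, H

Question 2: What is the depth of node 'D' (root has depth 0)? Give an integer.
Answer: 2

Derivation:
Path from root to D: K -> F -> D
Depth = number of edges = 2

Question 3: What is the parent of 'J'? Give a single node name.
Scan adjacency: J appears as child of G

Answer: G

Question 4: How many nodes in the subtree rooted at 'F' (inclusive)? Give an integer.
Answer: 3

Derivation:
Subtree rooted at F contains: A, D, F
Count = 3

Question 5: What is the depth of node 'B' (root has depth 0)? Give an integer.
Answer: 1

Derivation:
Path from root to B: K -> B
Depth = number of edges = 1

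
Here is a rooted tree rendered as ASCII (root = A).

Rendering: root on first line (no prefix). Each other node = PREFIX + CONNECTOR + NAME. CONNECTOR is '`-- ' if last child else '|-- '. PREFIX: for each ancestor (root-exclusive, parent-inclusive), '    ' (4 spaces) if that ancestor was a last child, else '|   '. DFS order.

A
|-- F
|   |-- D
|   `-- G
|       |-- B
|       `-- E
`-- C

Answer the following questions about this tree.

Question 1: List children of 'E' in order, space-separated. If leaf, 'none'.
Node E's children (from adjacency): (leaf)

Answer: none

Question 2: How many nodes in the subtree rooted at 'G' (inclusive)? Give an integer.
Answer: 3

Derivation:
Subtree rooted at G contains: B, E, G
Count = 3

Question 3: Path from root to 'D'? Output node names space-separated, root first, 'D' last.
Answer: A F D

Derivation:
Walk down from root: A -> F -> D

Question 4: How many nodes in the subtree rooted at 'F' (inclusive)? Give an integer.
Subtree rooted at F contains: B, D, E, F, G
Count = 5

Answer: 5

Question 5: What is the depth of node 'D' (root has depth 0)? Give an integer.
Answer: 2

Derivation:
Path from root to D: A -> F -> D
Depth = number of edges = 2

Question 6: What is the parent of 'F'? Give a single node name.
Answer: A

Derivation:
Scan adjacency: F appears as child of A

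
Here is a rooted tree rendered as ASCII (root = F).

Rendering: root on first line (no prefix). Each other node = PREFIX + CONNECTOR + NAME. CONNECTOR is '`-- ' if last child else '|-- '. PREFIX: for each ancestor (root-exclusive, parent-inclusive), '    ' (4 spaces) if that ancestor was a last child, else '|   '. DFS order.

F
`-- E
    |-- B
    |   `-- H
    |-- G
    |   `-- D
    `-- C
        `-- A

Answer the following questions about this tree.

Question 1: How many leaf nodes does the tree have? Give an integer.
Answer: 3

Derivation:
Leaves (nodes with no children): A, D, H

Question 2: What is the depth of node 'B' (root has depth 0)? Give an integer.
Answer: 2

Derivation:
Path from root to B: F -> E -> B
Depth = number of edges = 2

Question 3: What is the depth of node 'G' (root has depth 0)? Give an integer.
Path from root to G: F -> E -> G
Depth = number of edges = 2

Answer: 2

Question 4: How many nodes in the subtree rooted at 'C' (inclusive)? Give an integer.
Subtree rooted at C contains: A, C
Count = 2

Answer: 2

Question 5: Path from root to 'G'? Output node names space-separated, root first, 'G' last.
Walk down from root: F -> E -> G

Answer: F E G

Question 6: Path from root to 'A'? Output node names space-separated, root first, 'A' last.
Answer: F E C A

Derivation:
Walk down from root: F -> E -> C -> A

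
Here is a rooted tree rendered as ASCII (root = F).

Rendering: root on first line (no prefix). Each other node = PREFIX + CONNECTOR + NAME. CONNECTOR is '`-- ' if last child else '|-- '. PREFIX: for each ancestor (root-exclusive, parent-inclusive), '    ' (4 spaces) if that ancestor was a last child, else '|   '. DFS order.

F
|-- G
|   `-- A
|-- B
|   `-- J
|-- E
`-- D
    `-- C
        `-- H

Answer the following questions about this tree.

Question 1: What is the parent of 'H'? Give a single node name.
Answer: C

Derivation:
Scan adjacency: H appears as child of C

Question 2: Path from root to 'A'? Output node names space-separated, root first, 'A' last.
Answer: F G A

Derivation:
Walk down from root: F -> G -> A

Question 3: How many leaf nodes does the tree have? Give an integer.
Answer: 4

Derivation:
Leaves (nodes with no children): A, E, H, J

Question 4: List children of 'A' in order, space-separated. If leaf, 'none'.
Node A's children (from adjacency): (leaf)

Answer: none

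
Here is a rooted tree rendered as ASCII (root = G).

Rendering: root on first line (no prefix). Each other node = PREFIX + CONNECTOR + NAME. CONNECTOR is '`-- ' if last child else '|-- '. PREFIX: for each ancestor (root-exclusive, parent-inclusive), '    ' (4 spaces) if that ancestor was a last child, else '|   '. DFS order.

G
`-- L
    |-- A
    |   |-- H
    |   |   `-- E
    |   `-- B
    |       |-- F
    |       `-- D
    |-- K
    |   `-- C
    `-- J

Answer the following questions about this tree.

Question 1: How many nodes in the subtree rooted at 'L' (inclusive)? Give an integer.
Subtree rooted at L contains: A, B, C, D, E, F, H, J, K, L
Count = 10

Answer: 10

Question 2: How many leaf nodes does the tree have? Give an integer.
Answer: 5

Derivation:
Leaves (nodes with no children): C, D, E, F, J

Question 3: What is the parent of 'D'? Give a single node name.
Scan adjacency: D appears as child of B

Answer: B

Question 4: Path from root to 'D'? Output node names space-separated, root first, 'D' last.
Answer: G L A B D

Derivation:
Walk down from root: G -> L -> A -> B -> D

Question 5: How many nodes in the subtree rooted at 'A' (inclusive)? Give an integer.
Subtree rooted at A contains: A, B, D, E, F, H
Count = 6

Answer: 6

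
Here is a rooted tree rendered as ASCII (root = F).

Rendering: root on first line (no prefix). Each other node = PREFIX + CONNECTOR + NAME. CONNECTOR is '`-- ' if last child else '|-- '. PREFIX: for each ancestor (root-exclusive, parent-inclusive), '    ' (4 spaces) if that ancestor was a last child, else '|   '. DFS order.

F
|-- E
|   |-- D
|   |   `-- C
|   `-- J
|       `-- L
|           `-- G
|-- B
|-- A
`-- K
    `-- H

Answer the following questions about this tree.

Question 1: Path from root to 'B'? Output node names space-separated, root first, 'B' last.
Answer: F B

Derivation:
Walk down from root: F -> B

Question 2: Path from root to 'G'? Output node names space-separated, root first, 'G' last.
Answer: F E J L G

Derivation:
Walk down from root: F -> E -> J -> L -> G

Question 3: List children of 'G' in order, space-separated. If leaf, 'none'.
Answer: none

Derivation:
Node G's children (from adjacency): (leaf)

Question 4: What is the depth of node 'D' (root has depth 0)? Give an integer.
Path from root to D: F -> E -> D
Depth = number of edges = 2

Answer: 2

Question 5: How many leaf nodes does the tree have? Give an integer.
Answer: 5

Derivation:
Leaves (nodes with no children): A, B, C, G, H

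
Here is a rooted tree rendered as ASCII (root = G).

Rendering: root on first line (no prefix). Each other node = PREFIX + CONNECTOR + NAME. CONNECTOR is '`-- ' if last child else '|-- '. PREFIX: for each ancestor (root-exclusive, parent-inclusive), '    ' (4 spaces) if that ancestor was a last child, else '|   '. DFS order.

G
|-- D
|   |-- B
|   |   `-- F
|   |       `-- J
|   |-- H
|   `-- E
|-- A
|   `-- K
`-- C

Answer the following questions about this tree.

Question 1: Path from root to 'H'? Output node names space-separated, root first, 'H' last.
Walk down from root: G -> D -> H

Answer: G D H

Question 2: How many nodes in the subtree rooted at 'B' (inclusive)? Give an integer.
Answer: 3

Derivation:
Subtree rooted at B contains: B, F, J
Count = 3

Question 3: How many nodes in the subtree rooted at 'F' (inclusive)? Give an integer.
Subtree rooted at F contains: F, J
Count = 2

Answer: 2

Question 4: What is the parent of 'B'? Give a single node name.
Answer: D

Derivation:
Scan adjacency: B appears as child of D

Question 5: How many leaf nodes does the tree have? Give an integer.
Leaves (nodes with no children): C, E, H, J, K

Answer: 5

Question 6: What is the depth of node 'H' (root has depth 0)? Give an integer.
Answer: 2

Derivation:
Path from root to H: G -> D -> H
Depth = number of edges = 2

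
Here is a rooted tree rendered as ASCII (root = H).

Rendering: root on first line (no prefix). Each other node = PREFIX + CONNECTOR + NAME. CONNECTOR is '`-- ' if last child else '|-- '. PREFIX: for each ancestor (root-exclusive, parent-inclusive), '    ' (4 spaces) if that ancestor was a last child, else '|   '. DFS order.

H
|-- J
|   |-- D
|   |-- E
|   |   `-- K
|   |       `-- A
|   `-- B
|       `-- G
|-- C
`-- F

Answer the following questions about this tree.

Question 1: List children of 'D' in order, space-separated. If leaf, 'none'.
Node D's children (from adjacency): (leaf)

Answer: none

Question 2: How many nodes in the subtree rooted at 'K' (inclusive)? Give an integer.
Answer: 2

Derivation:
Subtree rooted at K contains: A, K
Count = 2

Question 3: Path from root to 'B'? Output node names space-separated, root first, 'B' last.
Walk down from root: H -> J -> B

Answer: H J B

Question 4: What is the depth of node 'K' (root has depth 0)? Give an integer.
Path from root to K: H -> J -> E -> K
Depth = number of edges = 3

Answer: 3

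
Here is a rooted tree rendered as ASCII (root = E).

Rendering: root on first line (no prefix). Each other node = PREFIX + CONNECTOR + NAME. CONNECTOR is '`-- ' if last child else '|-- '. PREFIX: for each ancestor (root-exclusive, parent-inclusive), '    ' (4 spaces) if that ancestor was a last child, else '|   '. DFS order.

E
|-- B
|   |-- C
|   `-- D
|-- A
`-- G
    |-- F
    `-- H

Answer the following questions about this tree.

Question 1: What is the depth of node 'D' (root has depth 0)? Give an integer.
Path from root to D: E -> B -> D
Depth = number of edges = 2

Answer: 2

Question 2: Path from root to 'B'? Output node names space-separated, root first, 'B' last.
Answer: E B

Derivation:
Walk down from root: E -> B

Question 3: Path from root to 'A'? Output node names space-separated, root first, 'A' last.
Walk down from root: E -> A

Answer: E A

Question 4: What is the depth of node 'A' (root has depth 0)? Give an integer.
Answer: 1

Derivation:
Path from root to A: E -> A
Depth = number of edges = 1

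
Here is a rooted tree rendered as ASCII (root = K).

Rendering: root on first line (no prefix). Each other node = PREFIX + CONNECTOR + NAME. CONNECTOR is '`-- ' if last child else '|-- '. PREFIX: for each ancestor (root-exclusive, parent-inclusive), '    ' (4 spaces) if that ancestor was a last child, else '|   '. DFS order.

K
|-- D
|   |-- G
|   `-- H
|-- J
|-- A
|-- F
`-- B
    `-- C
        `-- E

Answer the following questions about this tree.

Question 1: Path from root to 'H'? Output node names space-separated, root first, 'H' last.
Answer: K D H

Derivation:
Walk down from root: K -> D -> H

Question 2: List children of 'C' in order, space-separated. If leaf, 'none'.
Answer: E

Derivation:
Node C's children (from adjacency): E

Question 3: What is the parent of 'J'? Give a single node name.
Scan adjacency: J appears as child of K

Answer: K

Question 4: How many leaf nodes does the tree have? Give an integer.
Answer: 6

Derivation:
Leaves (nodes with no children): A, E, F, G, H, J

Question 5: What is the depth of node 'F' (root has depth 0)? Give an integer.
Answer: 1

Derivation:
Path from root to F: K -> F
Depth = number of edges = 1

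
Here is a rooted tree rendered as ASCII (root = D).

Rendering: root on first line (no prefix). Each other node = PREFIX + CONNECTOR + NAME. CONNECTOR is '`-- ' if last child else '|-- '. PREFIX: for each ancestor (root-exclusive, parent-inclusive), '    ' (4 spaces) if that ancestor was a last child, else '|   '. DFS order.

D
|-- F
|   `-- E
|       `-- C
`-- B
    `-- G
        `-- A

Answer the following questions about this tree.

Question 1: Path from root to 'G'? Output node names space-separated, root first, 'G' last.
Answer: D B G

Derivation:
Walk down from root: D -> B -> G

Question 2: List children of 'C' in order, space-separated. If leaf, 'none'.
Answer: none

Derivation:
Node C's children (from adjacency): (leaf)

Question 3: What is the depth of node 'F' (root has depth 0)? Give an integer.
Answer: 1

Derivation:
Path from root to F: D -> F
Depth = number of edges = 1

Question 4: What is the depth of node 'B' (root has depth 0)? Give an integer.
Answer: 1

Derivation:
Path from root to B: D -> B
Depth = number of edges = 1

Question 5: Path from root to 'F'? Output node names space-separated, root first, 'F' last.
Answer: D F

Derivation:
Walk down from root: D -> F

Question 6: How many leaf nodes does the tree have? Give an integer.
Leaves (nodes with no children): A, C

Answer: 2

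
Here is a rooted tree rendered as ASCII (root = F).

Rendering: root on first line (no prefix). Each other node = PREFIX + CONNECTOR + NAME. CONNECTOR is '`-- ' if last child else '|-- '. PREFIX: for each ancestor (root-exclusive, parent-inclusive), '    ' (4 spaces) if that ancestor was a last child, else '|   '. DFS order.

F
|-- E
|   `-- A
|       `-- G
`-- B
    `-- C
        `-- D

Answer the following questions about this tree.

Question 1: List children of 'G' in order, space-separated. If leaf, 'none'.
Node G's children (from adjacency): (leaf)

Answer: none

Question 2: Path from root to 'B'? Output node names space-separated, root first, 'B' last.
Answer: F B

Derivation:
Walk down from root: F -> B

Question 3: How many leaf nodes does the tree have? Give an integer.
Answer: 2

Derivation:
Leaves (nodes with no children): D, G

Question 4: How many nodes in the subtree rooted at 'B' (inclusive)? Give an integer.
Subtree rooted at B contains: B, C, D
Count = 3

Answer: 3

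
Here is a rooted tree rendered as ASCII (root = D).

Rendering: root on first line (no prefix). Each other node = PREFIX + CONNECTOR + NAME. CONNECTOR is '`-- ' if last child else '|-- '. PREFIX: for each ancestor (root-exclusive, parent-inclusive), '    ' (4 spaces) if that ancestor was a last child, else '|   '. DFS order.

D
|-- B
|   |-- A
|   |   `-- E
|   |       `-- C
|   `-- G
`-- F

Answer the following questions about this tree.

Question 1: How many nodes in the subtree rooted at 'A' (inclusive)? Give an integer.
Answer: 3

Derivation:
Subtree rooted at A contains: A, C, E
Count = 3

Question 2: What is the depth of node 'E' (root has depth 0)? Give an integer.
Answer: 3

Derivation:
Path from root to E: D -> B -> A -> E
Depth = number of edges = 3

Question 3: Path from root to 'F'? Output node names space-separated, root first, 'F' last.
Walk down from root: D -> F

Answer: D F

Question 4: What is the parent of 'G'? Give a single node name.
Scan adjacency: G appears as child of B

Answer: B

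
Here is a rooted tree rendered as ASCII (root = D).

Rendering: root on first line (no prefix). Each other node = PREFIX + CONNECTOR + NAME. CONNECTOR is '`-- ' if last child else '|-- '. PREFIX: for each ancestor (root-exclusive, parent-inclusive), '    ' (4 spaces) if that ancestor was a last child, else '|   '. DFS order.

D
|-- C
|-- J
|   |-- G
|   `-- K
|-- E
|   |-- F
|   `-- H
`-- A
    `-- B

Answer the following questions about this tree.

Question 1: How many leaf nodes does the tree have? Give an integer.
Leaves (nodes with no children): B, C, F, G, H, K

Answer: 6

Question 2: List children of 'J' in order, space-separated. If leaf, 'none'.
Node J's children (from adjacency): G, K

Answer: G K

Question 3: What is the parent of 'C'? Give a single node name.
Answer: D

Derivation:
Scan adjacency: C appears as child of D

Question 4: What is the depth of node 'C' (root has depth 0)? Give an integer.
Answer: 1

Derivation:
Path from root to C: D -> C
Depth = number of edges = 1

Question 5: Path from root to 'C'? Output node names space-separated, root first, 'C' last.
Walk down from root: D -> C

Answer: D C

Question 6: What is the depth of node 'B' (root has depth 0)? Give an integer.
Path from root to B: D -> A -> B
Depth = number of edges = 2

Answer: 2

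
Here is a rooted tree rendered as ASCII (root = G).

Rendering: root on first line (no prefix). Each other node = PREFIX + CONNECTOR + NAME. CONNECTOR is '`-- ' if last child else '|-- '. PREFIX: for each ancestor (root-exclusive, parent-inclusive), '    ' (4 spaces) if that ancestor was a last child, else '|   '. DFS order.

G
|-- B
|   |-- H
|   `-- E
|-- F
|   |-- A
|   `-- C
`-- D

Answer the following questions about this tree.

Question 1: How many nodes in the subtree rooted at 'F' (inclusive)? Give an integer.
Subtree rooted at F contains: A, C, F
Count = 3

Answer: 3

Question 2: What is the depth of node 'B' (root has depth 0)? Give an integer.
Path from root to B: G -> B
Depth = number of edges = 1

Answer: 1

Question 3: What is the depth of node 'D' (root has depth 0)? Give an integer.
Path from root to D: G -> D
Depth = number of edges = 1

Answer: 1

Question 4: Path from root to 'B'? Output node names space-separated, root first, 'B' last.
Walk down from root: G -> B

Answer: G B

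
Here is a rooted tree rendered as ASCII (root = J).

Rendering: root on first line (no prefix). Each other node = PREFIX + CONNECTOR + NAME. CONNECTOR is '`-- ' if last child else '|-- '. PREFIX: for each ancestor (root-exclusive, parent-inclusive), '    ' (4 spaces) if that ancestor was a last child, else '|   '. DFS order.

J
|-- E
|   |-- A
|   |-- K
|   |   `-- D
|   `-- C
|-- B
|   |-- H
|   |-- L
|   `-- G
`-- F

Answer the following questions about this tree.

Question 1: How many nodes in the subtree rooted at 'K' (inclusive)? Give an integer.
Answer: 2

Derivation:
Subtree rooted at K contains: D, K
Count = 2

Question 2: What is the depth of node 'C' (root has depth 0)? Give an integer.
Answer: 2

Derivation:
Path from root to C: J -> E -> C
Depth = number of edges = 2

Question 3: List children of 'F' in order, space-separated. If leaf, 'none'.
Node F's children (from adjacency): (leaf)

Answer: none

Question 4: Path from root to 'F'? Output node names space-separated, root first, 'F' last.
Answer: J F

Derivation:
Walk down from root: J -> F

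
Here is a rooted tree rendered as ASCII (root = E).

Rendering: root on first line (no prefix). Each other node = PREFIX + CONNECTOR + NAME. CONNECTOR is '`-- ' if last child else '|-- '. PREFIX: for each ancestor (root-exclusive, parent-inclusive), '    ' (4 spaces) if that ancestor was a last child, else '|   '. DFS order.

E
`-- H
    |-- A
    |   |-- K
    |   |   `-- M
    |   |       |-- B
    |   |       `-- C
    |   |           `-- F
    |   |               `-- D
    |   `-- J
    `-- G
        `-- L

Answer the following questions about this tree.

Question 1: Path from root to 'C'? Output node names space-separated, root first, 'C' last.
Walk down from root: E -> H -> A -> K -> M -> C

Answer: E H A K M C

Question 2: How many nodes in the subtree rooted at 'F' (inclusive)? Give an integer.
Subtree rooted at F contains: D, F
Count = 2

Answer: 2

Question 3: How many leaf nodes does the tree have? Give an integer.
Leaves (nodes with no children): B, D, J, L

Answer: 4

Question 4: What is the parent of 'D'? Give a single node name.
Scan adjacency: D appears as child of F

Answer: F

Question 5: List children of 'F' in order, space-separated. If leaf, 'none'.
Answer: D

Derivation:
Node F's children (from adjacency): D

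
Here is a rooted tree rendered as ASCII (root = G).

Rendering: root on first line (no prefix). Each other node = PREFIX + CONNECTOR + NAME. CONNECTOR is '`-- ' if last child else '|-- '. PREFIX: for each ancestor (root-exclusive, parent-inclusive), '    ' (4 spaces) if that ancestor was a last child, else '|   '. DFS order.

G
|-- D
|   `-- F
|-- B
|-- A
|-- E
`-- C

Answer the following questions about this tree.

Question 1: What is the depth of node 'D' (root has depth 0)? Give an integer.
Answer: 1

Derivation:
Path from root to D: G -> D
Depth = number of edges = 1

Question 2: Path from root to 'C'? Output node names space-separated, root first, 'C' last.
Walk down from root: G -> C

Answer: G C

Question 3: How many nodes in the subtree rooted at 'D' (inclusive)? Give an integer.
Answer: 2

Derivation:
Subtree rooted at D contains: D, F
Count = 2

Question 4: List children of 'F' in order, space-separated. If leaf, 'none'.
Answer: none

Derivation:
Node F's children (from adjacency): (leaf)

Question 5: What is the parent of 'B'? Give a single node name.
Answer: G

Derivation:
Scan adjacency: B appears as child of G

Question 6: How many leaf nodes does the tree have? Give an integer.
Leaves (nodes with no children): A, B, C, E, F

Answer: 5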